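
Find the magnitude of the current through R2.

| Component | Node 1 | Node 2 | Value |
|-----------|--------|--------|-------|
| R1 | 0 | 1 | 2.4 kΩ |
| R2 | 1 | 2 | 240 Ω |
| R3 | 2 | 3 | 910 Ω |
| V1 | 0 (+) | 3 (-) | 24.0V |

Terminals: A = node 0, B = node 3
Nodal analysis, taking node 3 as the 0 V reference.
Source V1 fixes V_0 = 24 V.
KCL at each unknown node (sum of currents leaving = 0; resistances in Ω):
  Node 1: (V_1 - 24)/2400 + (V_1 - V_2)/240 = 0
  Node 2: (V_2 - V_1)/240 + (V_2 - 0)/910 = 0
Collecting terms (coefficients in siemens):
  0.004583·V_1 - 0.004167·V_2 = 0.01
  0.005266·V_2 - 0.004167·V_1 = 0
Determinant D = (0.004583)(0.005266) - (-0.004167)(-0.004167) = 0.000006773
V_1 = [(0.01)(0.005266) - (-0.004167)(0)]/D = 7.775 V
V_2 = [(0.004583)(0) - (0.01)(-0.004167)]/D = 6.152 V
I_R2 = (V_1 - V_2)/R2 = (7.775 - 6.152)/240 = 0.006761 A
|I_R2| = 0.006761 A

Final answer: |I_R2| = 0.006761 A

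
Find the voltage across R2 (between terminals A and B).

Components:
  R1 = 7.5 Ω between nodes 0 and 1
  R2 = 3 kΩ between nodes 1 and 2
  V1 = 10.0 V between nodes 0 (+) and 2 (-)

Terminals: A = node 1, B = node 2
R1 and R2 are in series across V1 (node 0 → node 1 → node 2), and the output A–B is taken across R2, so this is a voltage divider.
Series current: I = V1/(R1 + R2) = 10/(7.5 + 3000) = 10/3008 = 0.003325 A
V_R2 = I × R2 = V1 × R2/(R1 + R2) = 10 × 3000/3008 = 9.975 V

Final answer: 9.975 V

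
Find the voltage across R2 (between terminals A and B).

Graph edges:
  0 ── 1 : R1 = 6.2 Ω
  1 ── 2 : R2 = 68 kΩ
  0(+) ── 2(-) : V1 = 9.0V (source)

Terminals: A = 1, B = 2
R1 and R2 are in series across V1 (node 0 → node 1 → node 2), and the output A–B is taken across R2, so this is a voltage divider.
Series current: I = V1/(R1 + R2) = 9/(6.2 + 68000) = 9/68010 = 0.0001323 A
V_R2 = I × R2 = V1 × R2/(R1 + R2) = 9 × 68000/68010 = 8.999 V

Final answer: 8.999 V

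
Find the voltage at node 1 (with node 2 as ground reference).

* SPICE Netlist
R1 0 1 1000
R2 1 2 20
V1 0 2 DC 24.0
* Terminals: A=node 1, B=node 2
Nodal analysis, taking node 2 as the 0 V reference.
Source V1 fixes V_0 = 24 V.
KCL at each unknown node (sum of currents leaving = 0; resistances in Ω):
  Node 1: (V_1 - 24)/1000 + (V_1 - 0)/20 = 0
Collecting terms: 0.051 × V_1 = 0.024  =>  V_1 = 0.4706 V
The requested potential is V_1 = 0.4706 V.

Final answer: V_1 = 0.4706 V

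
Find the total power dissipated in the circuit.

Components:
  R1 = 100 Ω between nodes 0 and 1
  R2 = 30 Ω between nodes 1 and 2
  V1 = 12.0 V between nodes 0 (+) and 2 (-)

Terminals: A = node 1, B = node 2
Nodal analysis, taking node 2 as the 0 V reference.
Source V1 fixes V_0 = 12 V.
KCL at each unknown node (sum of currents leaving = 0; resistances in Ω):
  Node 1: (V_1 - 12)/100 + (V_1 - 0)/30 = 0
Collecting terms: 0.04333 × V_1 = 0.12  =>  V_1 = 2.769 V
Power in each resistor, P = (ΔV)²/R:
  P_R1 = (12 - 2.769)²/100 = 0.8521 W
  P_R2 = (2.769 - 0)²/30 = 0.2556 W
P_total = P_R1 + P_R2 = 1.108 W

Final answer: 1.108 W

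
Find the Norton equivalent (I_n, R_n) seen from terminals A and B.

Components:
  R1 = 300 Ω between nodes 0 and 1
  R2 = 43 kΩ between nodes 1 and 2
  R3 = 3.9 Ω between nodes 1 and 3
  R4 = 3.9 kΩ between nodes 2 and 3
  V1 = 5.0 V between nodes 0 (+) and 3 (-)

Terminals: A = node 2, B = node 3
Find the Thévenin equivalent first; then I_n = V_th/R_th and R_n = R_th.
Step 1 — V_th is the open-circuit voltage V_A - V_B (nothing connected across the terminals).
Nodal analysis, taking node 3 as the 0 V reference.
Source V1 fixes V_0 = 5 V.
KCL at each unknown node (sum of currents leaving = 0; resistances in Ω):
  Node 1: (V_1 - 5)/300 + (V_1 - V_2)/43000 + (V_1 - 0)/3.9 = 0
  Node 2: (V_2 - V_1)/43000 + (V_2 - 0)/3900 = 0
Collecting terms (coefficients in siemens):
  0.2598·V_1 - 0.00002326·V_2 = 0.01667
  0.0002797·V_2 - 0.00002326·V_1 = 0
Determinant D = (0.2598)(0.0002797) - (-0.00002326)(-0.00002326) = 0.00007265
V_1 = [(0.01667)(0.0002797) - (-0.00002326)(0)]/D = 0.06416 V
V_2 = [(0.2598)(0) - (0.01667)(-0.00002326)]/D = 0.005335 V
V_th = V_2 - V_3 = 0.005335 - 0 = 0.005335 V
Step 2 — R_th: zero the source — replace V1 by a short circuit (node 3 merges into node 0) — and find the resistance seen between A (node 2) and B (node 0).
Reduce the network between node 2 (A) and node 0 (B) by series/parallel combination:
  Rp1 = R1 ‖ R3 (parallel, both between nodes 0 and 1) = 1/(1/300 + 1/3.9) = 3.85 Ω
  Rs1 = R2 + Rp1 (series, joined only at node 1) = 43000 + 3.85 = 43000 Ω
  Rp2 = R4 ‖ Rs1 (parallel, both between nodes 0 and 2) = 1/(1/3900 + 1/43000) = 3576 Ω
R_th = 3.576 kΩ
I_n = V_th/R_th = 0.005335/3576 = 0.000001492 A, and R_n = R_th = 3.576 kΩ

Final answer: I_n = 1.492e-06 A, R_n = 3.576 kΩ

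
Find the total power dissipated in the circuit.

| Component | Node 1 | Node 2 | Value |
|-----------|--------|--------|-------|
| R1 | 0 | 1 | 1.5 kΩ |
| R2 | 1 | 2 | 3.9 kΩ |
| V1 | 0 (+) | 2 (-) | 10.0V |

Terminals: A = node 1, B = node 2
Nodal analysis, taking node 2 as the 0 V reference.
Source V1 fixes V_0 = 10 V.
KCL at each unknown node (sum of currents leaving = 0; resistances in Ω):
  Node 1: (V_1 - 10)/1500 + (V_1 - 0)/3900 = 0
Collecting terms: 0.0009231 × V_1 = 0.006667  =>  V_1 = 7.222 V
Power in each resistor, P = (ΔV)²/R:
  P_R1 = (10 - 7.222)²/1500 = 0.005144 W
  P_R2 = (7.222 - 0)²/3900 = 0.01337 W
P_total = P_R1 + P_R2 = 0.01852 W

Final answer: 0.01852 W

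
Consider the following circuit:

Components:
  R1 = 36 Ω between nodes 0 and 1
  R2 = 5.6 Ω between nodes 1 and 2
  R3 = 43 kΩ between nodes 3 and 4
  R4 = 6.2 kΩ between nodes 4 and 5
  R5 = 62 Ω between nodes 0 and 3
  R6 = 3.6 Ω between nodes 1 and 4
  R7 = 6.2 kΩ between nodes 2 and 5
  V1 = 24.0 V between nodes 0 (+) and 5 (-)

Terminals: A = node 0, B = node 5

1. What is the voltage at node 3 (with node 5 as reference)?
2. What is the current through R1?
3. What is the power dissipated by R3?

Nodal analysis, taking node 5 as the 0 V reference.
Source V1 fixes V_0 = 24 V.
KCL at each unknown node (sum of currents leaving = 0; resistances in Ω):
  Node 1: (V_1 - 24)/36 + (V_1 - V_2)/5.6 + (V_1 - V_4)/3.6 = 0
  Node 2: (V_2 - V_1)/5.6 + (V_2 - 0)/6200 = 0
  Node 3: (V_3 - V_4)/43000 + (V_3 - 24)/62 = 0
  Node 4: (V_4 - V_3)/43000 + (V_4 - 0)/6200 + (V_4 - V_1)/3.6 = 0
Collecting terms (coefficients in siemens):
  0.4841·V_1 - 0.1786·V_2 - 0.2778·V_4 = 0.6667
  0.1787·V_2 - 0.1786·V_1 = 0
  0.01615·V_3 - 0.00002326·V_4 = 0.3871
  0.278·V_4 - 0.2778·V_1 - 0.00002326·V_3 = 0
Solving these 4 simultaneous equations (Gaussian elimination) gives:
  V_1 = 23.72 V, V_2 = 23.7 V, V_3 = 24 V, V_4 = 23.71 V
Part 1:
  Read off the nodal solution: V_3 = 24 V
Part 2:
  I_R1 = (V_0 - V_1)/R1 = (24 - 23.72)/36 = 0.007641 A
  Magnitude: I_R1 = 0.007641 A
Part 3:
  I_R3 = (V_3 - V_4)/R3 = (24 - 23.71)/43000 = 0.000006707 A
  P_R3 = I_R3² × R3 = (0.000006707)² × 43000 = 0.000001934 W

Final answers:
1. V_3 = 24 V
2. I_R1 = 0.007641 A
3. P_R3 = 1.934e-06 W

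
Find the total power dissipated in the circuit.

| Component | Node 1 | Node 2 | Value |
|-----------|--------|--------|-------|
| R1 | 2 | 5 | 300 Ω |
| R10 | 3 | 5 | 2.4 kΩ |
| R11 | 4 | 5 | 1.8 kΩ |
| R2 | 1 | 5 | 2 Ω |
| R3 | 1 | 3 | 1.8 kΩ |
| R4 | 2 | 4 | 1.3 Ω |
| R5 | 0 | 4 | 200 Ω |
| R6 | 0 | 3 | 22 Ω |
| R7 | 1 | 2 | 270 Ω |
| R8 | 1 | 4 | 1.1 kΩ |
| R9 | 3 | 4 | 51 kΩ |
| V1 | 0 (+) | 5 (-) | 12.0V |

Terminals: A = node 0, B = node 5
Nodal analysis, taking node 5 as the 0 V reference.
Source V1 fixes V_0 = 12 V.
KCL at each unknown node (sum of currents leaving = 0; resistances in Ω):
  Node 1: (V_1 - 0)/2 + (V_1 - V_3)/1800 + (V_1 - V_2)/270 + (V_1 - V_4)/1100 = 0
  Node 2: (V_2 - 0)/300 + (V_2 - V_4)/1.3 + (V_2 - V_1)/270 = 0
  Node 3: (V_3 - V_1)/1800 + (V_3 - 12)/22 + (V_3 - V_4)/51000 + (V_3 - 0)/2400 = 0
  Node 4: (V_4 - V_2)/1.3 + (V_4 - 12)/200 + (V_4 - V_1)/1100 + (V_4 - V_3)/51000 + (V_4 - 0)/1800 = 0
Collecting terms (coefficients in siemens):
  0.5052·V_1 - 0.003704·V_2 - 0.0005556·V_3 - 0.0009091·V_4 = 0
  0.7763·V_2 - 0.003704·V_1 - 0.7692·V_4 = 0
  0.04645·V_3 - 0.0005556·V_1 - 0.00001961·V_4 = 0.5455
  0.7757·V_4 - 0.0009091·V_1 - 0.7692·V_2 - 0.00001961·V_3 = 0.06
Solving these 4 simultaneous equations (Gaussian elimination) gives:
  V_1 = 0.05366 V, V_2 = 4.453 V, V_3 = 11.75 V, V_4 = 4.494 V
Power in each resistor, P = (ΔV)²/R:
  P_R1 = (4.453 - 0)²/300 = 0.06611 W
  P_R2 = (0.05366 - 0)²/2 = 0.001439 W
  P_R3 = (0.05366 - 11.75)²/1800 = 0.07595 W
  P_R4 = (4.453 - 4.494)²/1.3 = 0.001261 W
  P_R5 = (12 - 4.494)²/200 = 0.2817 W
  P_R6 = (12 - 11.75)²/22 = 0.002926 W
  P_R7 = (0.05366 - 4.453)²/270 = 0.07169 W
  P_R8 = (0.05366 - 4.494)²/1100 = 0.01792 W
  P_R9 = (11.75 - 4.494)²/51000 = 0.001031 W
  P_R10 = (11.75 - 0)²/2400 = 0.05749 W
  P_R11 = (4.494 - 0)²/1800 = 0.01122 W
P_total = P_R1 + P_R2 + P_R3 + P_R4 + P_R5 + P_R6 + P_R7 + P_R8 + P_R9 + P_R10 + P_R11 = 0.5888 W

Final answer: 0.5888 W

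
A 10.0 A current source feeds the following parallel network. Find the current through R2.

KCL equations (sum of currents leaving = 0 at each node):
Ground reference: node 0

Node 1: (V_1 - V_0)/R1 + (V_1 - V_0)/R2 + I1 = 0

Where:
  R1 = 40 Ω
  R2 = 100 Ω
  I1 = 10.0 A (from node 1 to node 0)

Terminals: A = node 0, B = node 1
All resistors sit directly between nodes 0 and 1, so they are in parallel and share one voltage V; the full source current 10 A splits among them.
1/R_par = 1/40 + 1/100 = 0.035 S  =>  R_par = 28.57 Ω
V = I × R_par = 10 × 28.57 = 285.7 V
I_R2 = V/R2 = 285.7/100 = 2.857 A

Final answer: 2.857 A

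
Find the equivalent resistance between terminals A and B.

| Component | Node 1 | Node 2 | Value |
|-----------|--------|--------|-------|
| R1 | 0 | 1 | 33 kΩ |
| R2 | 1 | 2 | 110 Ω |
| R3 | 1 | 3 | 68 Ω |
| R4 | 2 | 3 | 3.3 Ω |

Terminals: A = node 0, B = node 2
Reduce the network between node 0 (A) and node 2 (B) by series/parallel combination:
  Rs1 = R3 + R4 (series, joined only at node 3) = 68 + 3.3 = 71.3 Ω
  Rp1 = R2 ‖ Rs1 (parallel, both between nodes 1 and 2) = 1/(1/110 + 1/71.3) = 43.26 Ω
  Rs2 = R1 + Rp1 (series, joined only at node 1) = 33000 + 43.26 = 33040 Ω
R_eq = 33.04 kΩ

Final answer: 33.04 kΩ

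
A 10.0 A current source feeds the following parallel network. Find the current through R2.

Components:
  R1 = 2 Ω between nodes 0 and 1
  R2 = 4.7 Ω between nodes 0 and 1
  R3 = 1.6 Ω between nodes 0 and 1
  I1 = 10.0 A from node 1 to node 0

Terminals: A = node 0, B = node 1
All resistors sit directly between nodes 0 and 1, so they are in parallel and share one voltage V; the full source current 10 A splits among them.
1/R_par = 1/2 + 1/4.7 + 1/1.6 = 1.338 S  =>  R_par = 0.7475 Ω
V = I × R_par = 10 × 0.7475 = 7.475 V
I_R2 = V/R2 = 7.475/4.7 = 1.59 A

Final answer: 1.59 A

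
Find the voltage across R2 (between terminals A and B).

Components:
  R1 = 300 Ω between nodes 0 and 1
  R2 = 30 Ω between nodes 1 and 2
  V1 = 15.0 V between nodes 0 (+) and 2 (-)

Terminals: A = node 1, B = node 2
R1 and R2 are in series across V1 (node 0 → node 1 → node 2), and the output A–B is taken across R2, so this is a voltage divider.
Series current: I = V1/(R1 + R2) = 15/(300 + 30) = 15/330 = 0.04545 A
V_R2 = I × R2 = V1 × R2/(R1 + R2) = 15 × 30/330 = 1.364 V

Final answer: 1.364 V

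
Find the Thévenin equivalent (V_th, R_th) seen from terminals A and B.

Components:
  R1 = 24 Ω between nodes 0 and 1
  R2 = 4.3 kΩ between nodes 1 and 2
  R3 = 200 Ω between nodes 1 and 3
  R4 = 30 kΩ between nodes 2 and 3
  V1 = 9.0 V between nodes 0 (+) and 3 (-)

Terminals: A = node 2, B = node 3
Step 1 — V_th is the open-circuit voltage V_A - V_B (nothing connected across the terminals).
Nodal analysis, taking node 3 as the 0 V reference.
Source V1 fixes V_0 = 9 V.
KCL at each unknown node (sum of currents leaving = 0; resistances in Ω):
  Node 1: (V_1 - 9)/24 + (V_1 - V_2)/4300 + (V_1 - 0)/200 = 0
  Node 2: (V_2 - V_1)/4300 + (V_2 - 0)/30000 = 0
Collecting terms (coefficients in siemens):
  0.0469·V_1 - 0.0002326·V_2 = 0.375
  0.0002659·V_2 - 0.0002326·V_1 = 0
Determinant D = (0.0469)(0.0002659) - (-0.0002326)(-0.0002326) = 0.00001242
V_1 = [(0.375)(0.0002659) - (-0.0002326)(0)]/D = 8.031 V
V_2 = [(0.0469)(0) - (0.375)(-0.0002326)]/D = 7.024 V
V_th = V_2 - V_3 = 7.024 - 0 = 7.024 V
Step 2 — R_th: zero the source — replace V1 by a short circuit (node 3 merges into node 0) — and find the resistance seen between A (node 2) and B (node 0).
Reduce the network between node 2 (A) and node 0 (B) by series/parallel combination:
  Rp1 = R1 ‖ R3 (parallel, both between nodes 0 and 1) = 1/(1/24 + 1/200) = 21.43 Ω
  Rs1 = R2 + Rp1 (series, joined only at node 1) = 4300 + 21.43 = 4321 Ω
  Rp2 = R4 ‖ Rs1 (parallel, both between nodes 0 and 2) = 1/(1/30000 + 1/4321) = 3777 Ω
R_th = 3.777 kΩ

Final answer: V_th = 7.024 V, R_th = 3.777 kΩ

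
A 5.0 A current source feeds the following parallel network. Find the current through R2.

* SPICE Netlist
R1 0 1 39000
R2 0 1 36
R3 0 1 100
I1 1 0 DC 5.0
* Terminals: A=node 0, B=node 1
All resistors sit directly between nodes 0 and 1, so they are in parallel and share one voltage V; the full source current 5 A splits among them.
1/R_par = 1/39000 + 1/36 + 1/100 = 0.0378 S  =>  R_par = 26.45 Ω
V = I × R_par = 5 × 26.45 = 132.3 V
I_R2 = V/R2 = 132.3/36 = 3.674 A

Final answer: 3.674 A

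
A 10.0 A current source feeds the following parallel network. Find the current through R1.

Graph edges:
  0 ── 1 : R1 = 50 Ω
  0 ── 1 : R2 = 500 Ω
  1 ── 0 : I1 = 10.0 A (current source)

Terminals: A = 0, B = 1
All resistors sit directly between nodes 0 and 1, so they are in parallel and share one voltage V; the full source current 10 A splits among them.
1/R_par = 1/50 + 1/500 = 0.022 S  =>  R_par = 45.45 Ω
V = I × R_par = 10 × 45.45 = 454.5 V
I_R1 = V/R1 = 454.5/50 = 9.091 A

Final answer: 9.091 A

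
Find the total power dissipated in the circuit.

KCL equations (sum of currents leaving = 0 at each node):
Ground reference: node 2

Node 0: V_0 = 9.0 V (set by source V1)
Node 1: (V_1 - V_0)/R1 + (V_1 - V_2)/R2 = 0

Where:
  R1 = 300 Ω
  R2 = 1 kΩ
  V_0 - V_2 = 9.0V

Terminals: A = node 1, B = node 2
Nodal analysis, taking node 2 as the 0 V reference.
Source V1 fixes V_0 = 9 V.
KCL at each unknown node (sum of currents leaving = 0; resistances in Ω):
  Node 1: (V_1 - 9)/300 + (V_1 - 0)/1000 = 0
Collecting terms: 0.004333 × V_1 = 0.03  =>  V_1 = 6.923 V
Power in each resistor, P = (ΔV)²/R:
  P_R1 = (9 - 6.923)²/300 = 0.01438 W
  P_R2 = (6.923 - 0)²/1000 = 0.04793 W
P_total = P_R1 + P_R2 = 0.06231 W

Final answer: 0.06231 W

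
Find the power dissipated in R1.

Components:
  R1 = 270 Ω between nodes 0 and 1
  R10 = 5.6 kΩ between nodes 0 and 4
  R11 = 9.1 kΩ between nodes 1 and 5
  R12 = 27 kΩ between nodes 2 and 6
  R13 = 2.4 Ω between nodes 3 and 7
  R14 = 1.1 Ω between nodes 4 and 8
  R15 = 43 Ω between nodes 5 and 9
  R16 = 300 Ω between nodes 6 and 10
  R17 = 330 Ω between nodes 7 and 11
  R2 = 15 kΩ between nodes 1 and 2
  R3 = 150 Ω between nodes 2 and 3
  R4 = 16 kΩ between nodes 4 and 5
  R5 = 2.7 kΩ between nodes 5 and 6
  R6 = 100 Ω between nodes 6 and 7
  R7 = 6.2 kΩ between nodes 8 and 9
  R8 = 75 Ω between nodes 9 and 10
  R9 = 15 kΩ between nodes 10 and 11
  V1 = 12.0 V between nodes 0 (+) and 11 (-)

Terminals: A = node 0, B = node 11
Nodal analysis, taking node 11 as the 0 V reference.
Source V1 fixes V_0 = 12 V.
KCL at each unknown node (sum of currents leaving = 0; resistances in Ω):
  Node 1: (V_1 - 12)/270 + (V_1 - V_2)/15000 + (V_1 - V_5)/9100 = 0
  Node 2: (V_2 - V_1)/15000 + (V_2 - V_3)/150 + (V_2 - V_6)/27000 = 0
  Node 3: (V_3 - V_2)/150 + (V_3 - V_7)/2.4 = 0
  Node 4: (V_4 - V_5)/16000 + (V_4 - 12)/5600 + (V_4 - V_8)/1.1 = 0
  Node 5: (V_5 - V_4)/16000 + (V_5 - V_6)/2700 + (V_5 - V_1)/9100 + (V_5 - V_9)/43 = 0
  Node 6: (V_6 - V_5)/2700 + (V_6 - V_7)/100 + (V_6 - V_2)/27000 + (V_6 - V_10)/300 = 0
  Node 7: (V_7 - V_6)/100 + (V_7 - V_3)/2.4 + (V_7 - 0)/330 = 0
  Node 8: (V_8 - V_9)/6200 + (V_8 - V_4)/1.1 = 0
  Node 9: (V_9 - V_8)/6200 + (V_9 - V_10)/75 + (V_9 - V_5)/43 = 0
  Node 10: (V_10 - V_9)/75 + (V_10 - 0)/15000 + (V_10 - V_6)/300 = 0
Collecting terms (coefficients in siemens):
  0.00388·V_1 - 0.00006667·V_2 - 0.0001099·V_5 = 0.04444
  0.00677·V_2 - 0.00006667·V_1 - 0.006667·V_3 - 0.00003704·V_6 = 0
  0.4233·V_3 - 0.006667·V_2 - 0.4167·V_7 = 0
  0.9093·V_4 - 0.0000625·V_5 - 0.9091·V_8 = 0.002143
  0.0238·V_5 - 0.0001099·V_1 - 0.0000625·V_4 - 0.0003704·V_6 - 0.02326·V_9 = 0
  0.01374·V_6 - 0.00003704·V_2 - 0.0003704·V_5 - 0.01·V_7 - 0.003333·V_10 = 0
  0.4297·V_7 - 0.4167·V_3 - 0.01·V_6 = 0
  0.9093·V_8 - 0.9091·V_4 - 0.0001613·V_9 = 0
  0.03675·V_9 - 0.02326·V_5 - 0.0001613·V_8 - 0.01333·V_10 = 0
  0.01673·V_10 - 0.003333·V_6 - 0.01333·V_9 = 0
Solving these 10 simultaneous equations (Gaussian elimination) gives:
  V_1 = 11.52 V, V_2 = 0.993 V, V_3 = 0.8872 V, V_4 = 6.299 V
  V_5 = 1.784 V, V_6 = 1.083 V, V_7 = 0.8855 V, V_8 = 6.299 V
  V_9 = 1.737 V, V_10 = 1.6 V
I_R1 = (V_0 - V_1)/R1 = (12 - 11.52)/270 = 0.001772 A
P_R1 = I_R1² × R1 = (0.001772)² × 270 = 0.0008478 W

Final answer: 0.0008478 W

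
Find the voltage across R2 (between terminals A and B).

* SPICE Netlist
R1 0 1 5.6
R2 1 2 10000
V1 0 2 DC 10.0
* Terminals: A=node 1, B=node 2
R1 and R2 are in series across V1 (node 0 → node 1 → node 2), and the output A–B is taken across R2, so this is a voltage divider.
Series current: I = V1/(R1 + R2) = 10/(5.6 + 10000) = 10/10010 = 0.0009994 A
V_R2 = I × R2 = V1 × R2/(R1 + R2) = 10 × 10000/10010 = 9.994 V

Final answer: 9.994 V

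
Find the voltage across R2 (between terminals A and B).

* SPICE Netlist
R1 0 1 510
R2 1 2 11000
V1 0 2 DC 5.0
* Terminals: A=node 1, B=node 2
R1 and R2 are in series across V1 (node 0 → node 1 → node 2), and the output A–B is taken across R2, so this is a voltage divider.
Series current: I = V1/(R1 + R2) = 5/(510 + 11000) = 5/11510 = 0.0004344 A
V_R2 = I × R2 = V1 × R2/(R1 + R2) = 5 × 11000/11510 = 4.778 V

Final answer: 4.778 V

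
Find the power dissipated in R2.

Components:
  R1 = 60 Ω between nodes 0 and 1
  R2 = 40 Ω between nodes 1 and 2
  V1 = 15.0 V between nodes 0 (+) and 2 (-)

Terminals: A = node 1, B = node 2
Nodal analysis, taking node 2 as the 0 V reference.
Source V1 fixes V_0 = 15 V.
KCL at each unknown node (sum of currents leaving = 0; resistances in Ω):
  Node 1: (V_1 - 15)/60 + (V_1 - 0)/40 = 0
Collecting terms: 0.04167 × V_1 = 0.25  =>  V_1 = 6 V
I_R2 = (V_1 - V_2)/R2 = (6 - 0)/40 = 0.15 A
P_R2 = I_R2² × R2 = (0.15)² × 40 = 0.9 W

Final answer: 0.9 W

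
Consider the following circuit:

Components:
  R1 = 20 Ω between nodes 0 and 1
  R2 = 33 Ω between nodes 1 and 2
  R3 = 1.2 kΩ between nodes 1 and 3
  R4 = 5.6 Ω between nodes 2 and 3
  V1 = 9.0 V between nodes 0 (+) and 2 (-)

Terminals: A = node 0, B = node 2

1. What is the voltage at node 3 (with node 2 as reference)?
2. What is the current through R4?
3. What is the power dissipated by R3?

Nodal analysis, taking node 2 as the 0 V reference.
Source V1 fixes V_0 = 9 V.
KCL at each unknown node (sum of currents leaving = 0; resistances in Ω):
  Node 1: (V_1 - 9)/20 + (V_1 - 0)/33 + (V_1 - V_3)/1200 = 0
  Node 3: (V_3 - V_1)/1200 + (V_3 - 0)/5.6 = 0
Collecting terms (coefficients in siemens):
  0.08114·V_1 - 0.0008333·V_3 = 0.45
  0.1794·V_3 - 0.0008333·V_1 = 0
Determinant D = (0.08114)(0.1794) - (-0.0008333)(-0.0008333) = 0.01456
V_1 = [(0.45)(0.1794) - (-0.0008333)(0)]/D = 5.546 V
V_3 = [(0.08114)(0) - (0.45)(-0.0008333)]/D = 0.02576 V
Part 1:
  Read off the nodal solution: V_3 = 0.02576 V
Part 2:
  I_R4 = (V_2 - V_3)/R4 = (0 - 0.02576)/5.6 = -0.004601 A
  Magnitude: I_R4 = 0.004601 A
Part 3:
  I_R3 = (V_1 - V_3)/R3 = (5.546 - 0.02576)/1200 = 0.004601 A
  P_R3 = I_R3² × R3 = (0.004601)² × 1200 = 0.0254 W

Final answers:
1. V_3 = 0.02576 V
2. I_R4 = 0.004601 A
3. P_R3 = 0.0254 W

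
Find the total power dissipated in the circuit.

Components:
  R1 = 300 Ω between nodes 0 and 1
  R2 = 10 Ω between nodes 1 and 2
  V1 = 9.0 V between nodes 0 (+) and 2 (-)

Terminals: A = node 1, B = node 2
Nodal analysis, taking node 2 as the 0 V reference.
Source V1 fixes V_0 = 9 V.
KCL at each unknown node (sum of currents leaving = 0; resistances in Ω):
  Node 1: (V_1 - 9)/300 + (V_1 - 0)/10 = 0
Collecting terms: 0.1033 × V_1 = 0.03  =>  V_1 = 0.2903 V
Power in each resistor, P = (ΔV)²/R:
  P_R1 = (9 - 0.2903)²/300 = 0.2529 W
  P_R2 = (0.2903 - 0)²/10 = 0.008429 W
P_total = P_R1 + P_R2 = 0.2613 W

Final answer: 0.2613 W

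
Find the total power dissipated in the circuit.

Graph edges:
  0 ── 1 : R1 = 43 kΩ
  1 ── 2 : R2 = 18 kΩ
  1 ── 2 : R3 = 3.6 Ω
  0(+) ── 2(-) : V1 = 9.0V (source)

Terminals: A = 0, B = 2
Nodal analysis, taking node 2 as the 0 V reference.
Source V1 fixes V_0 = 9 V.
KCL at each unknown node (sum of currents leaving = 0; resistances in Ω):
  Node 1: (V_1 - 9)/43000 + (V_1 - 0)/18000 + (V_1 - 0)/3.6 = 0
Collecting terms: 0.2779 × V_1 = 0.0002093  =>  V_1 = 0.0007533 V
Power in each resistor, P = (ΔV)²/R:
  P_R1 = (9 - 0.0007533)²/43000 = 0.001883 W
  P_R2 = (0.0007533 - 0)²/18000 = 0.00000000003152 W
  P_R3 = (0.0007533 - 0)²/3.6 = 0.0000001576 W
P_total = P_R1 + P_R2 + P_R3 = 0.001884 W

Final answer: 0.001884 W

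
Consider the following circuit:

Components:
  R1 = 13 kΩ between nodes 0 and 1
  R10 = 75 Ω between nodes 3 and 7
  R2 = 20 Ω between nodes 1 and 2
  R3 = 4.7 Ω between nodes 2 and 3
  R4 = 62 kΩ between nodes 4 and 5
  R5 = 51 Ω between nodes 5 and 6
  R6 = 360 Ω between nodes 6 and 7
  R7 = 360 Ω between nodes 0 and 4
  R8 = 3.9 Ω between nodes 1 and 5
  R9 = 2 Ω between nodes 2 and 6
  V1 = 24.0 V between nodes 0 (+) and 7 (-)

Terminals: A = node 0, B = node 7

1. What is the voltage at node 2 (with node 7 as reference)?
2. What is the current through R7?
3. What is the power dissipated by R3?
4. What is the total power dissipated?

Nodal analysis, taking node 7 as the 0 V reference.
Source V1 fixes V_0 = 24 V.
KCL at each unknown node (sum of currents leaving = 0; resistances in Ω):
  Node 1: (V_1 - 24)/13000 + (V_1 - V_2)/20 + (V_1 - V_5)/3.9 = 0
  Node 2: (V_2 - V_1)/20 + (V_2 - V_3)/4.7 + (V_2 - V_6)/2 = 0
  Node 3: (V_3 - V_2)/4.7 + (V_3 - 0)/75 = 0
  Node 4: (V_4 - V_5)/62000 + (V_4 - 24)/360 = 0
  Node 5: (V_5 - V_4)/62000 + (V_5 - V_6)/51 + (V_5 - V_1)/3.9 = 0
  Node 6: (V_6 - V_5)/51 + (V_6 - 0)/360 + (V_6 - V_2)/2 = 0
Collecting terms (coefficients in siemens):
  0.3065·V_1 - 0.05·V_2 - 0.2564·V_5 = 0.001846
  0.7628·V_2 - 0.05·V_1 - 0.2128·V_3 - 0.5·V_6 = 0
  0.2261·V_3 - 0.2128·V_2 = 0
  0.002794·V_4 - 0.00001613·V_5 = 0.06667
  0.276·V_5 - 0.2564·V_1 - 0.00001613·V_4 - 0.01961·V_6 = 0
  0.5224·V_6 - 0.5·V_2 - 0.01961·V_5 = 0
Solving these 6 simultaneous equations (Gaussian elimination) gives:
  V_1 = 0.1766 V, V_2 = 0.1444 V, V_3 = 0.1359 V, V_4 = 23.86 V
  V_5 = 0.1757 V, V_6 = 0.1448 V
Part 1:
  Read off the nodal solution: V_2 = 0.1444 V
Part 2:
  I_R7 = (V_0 - V_4)/R7 = (24 - 23.86)/360 = 0.000382 A
  Magnitude: I_R7 = 0.000382 A
Part 3:
  I_R3 = (V_2 - V_3)/R3 = (0.1444 - 0.1359)/4.7 = 0.001812 A
  P_R3 = I_R3² × R3 = (0.001812)² × 4.7 = 0.00001544 W
Part 4:
  Power in each resistor, P = (ΔV)²/R:
    P_R1 = (24 - 0.1766)²/13000 = 0.04366 W
    P_R2 = (0.1766 - 0.1444)²/20 = 0.00005176 W
    P_R3 = (0.1444 - 0.1359)²/4.7 = 0.00001544 W
    P_R4 = (23.86 - 0.1757)²/62000 = 0.009049 W
    P_R5 = (0.1757 - 0.1448)²/51 = 0.00001872 W
    P_R6 = (0.1448 - 0)²/360 = 0.00005828 W
    P_R7 = (24 - 23.86)²/360 = 0.00005254 W
    P_R8 = (0.1766 - 0.1757)²/3.9 = 0.0000001953 W
    P_R9 = (0.1444 - 0.1448)²/2 = 0.0000000828 W
    P_R10 = (0.1359 - 0)²/75 = 0.0002463 W
  P_total = P_R1 + P_R2 + P_R3 + P_R4 + P_R5 + P_R6 + P_R7 + P_R8 + P_R9 + P_R10 = 0.05315 W

Final answers:
1. V_2 = 0.1444 V
2. I_R7 = 0.000382 A
3. P_R3 = 1.544e-05 W
4. P_total = 0.05315 W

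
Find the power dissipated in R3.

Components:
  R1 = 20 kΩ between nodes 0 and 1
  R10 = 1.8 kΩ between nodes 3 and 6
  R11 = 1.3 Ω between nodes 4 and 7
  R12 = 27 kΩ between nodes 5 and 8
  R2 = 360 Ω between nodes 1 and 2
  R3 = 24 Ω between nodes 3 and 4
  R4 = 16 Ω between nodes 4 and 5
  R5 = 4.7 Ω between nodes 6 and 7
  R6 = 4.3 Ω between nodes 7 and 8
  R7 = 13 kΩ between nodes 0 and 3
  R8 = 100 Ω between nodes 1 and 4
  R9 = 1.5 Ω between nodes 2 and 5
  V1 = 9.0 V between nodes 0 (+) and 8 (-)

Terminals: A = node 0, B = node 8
Nodal analysis, taking node 8 as the 0 V reference.
Source V1 fixes V_0 = 9 V.
KCL at each unknown node (sum of currents leaving = 0; resistances in Ω):
  Node 1: (V_1 - 9)/20000 + (V_1 - V_2)/360 + (V_1 - V_4)/100 = 0
  Node 2: (V_2 - V_1)/360 + (V_2 - V_5)/1.5 = 0
  Node 3: (V_3 - V_4)/24 + (V_3 - 9)/13000 + (V_3 - V_6)/1800 = 0
  Node 4: (V_4 - V_3)/24 + (V_4 - V_5)/16 + (V_4 - V_1)/100 + (V_4 - V_7)/1.3 = 0
  Node 5: (V_5 - V_4)/16 + (V_5 - V_2)/1.5 + (V_5 - 0)/27000 = 0
  Node 6: (V_6 - V_7)/4.7 + (V_6 - V_3)/1800 = 0
  Node 7: (V_7 - V_6)/4.7 + (V_7 - 0)/4.3 + (V_7 - V_4)/1.3 = 0
Collecting terms (coefficients in siemens):
  0.01283·V_1 - 0.002778·V_2 - 0.01·V_4 = 0.00045
  0.6694·V_2 - 0.002778·V_1 - 0.6667·V_5 = 0
  0.0423·V_3 - 0.04167·V_4 - 0.0005556·V_6 = 0.0006923
  0.8834·V_4 - 0.01·V_1 - 0.04167·V_3 - 0.0625·V_5 - 0.7692·V_7 = 0
  0.7292·V_5 - 0.6667·V_2 - 0.0625·V_4 = 0
  0.2133·V_6 - 0.0005556·V_3 - 0.2128·V_7 = 0
  1.215·V_7 - 0.7692·V_4 - 0.2128·V_6 = 0
Solving these 7 simultaneous equations (Gaussian elimination) gives:
  V_1 = 0.04177 V, V_2 = 0.007998 V, V_3 = 0.0227 V, V_4 = 0.006361 V
  V_5 = 0.007857 V, V_6 = 0.004941 V, V_7 = 0.004894 V
I_R3 = (V_3 - V_4)/R3 = (0.0227 - 0.006361)/24 = 0.0006807 A
P_R3 = I_R3² × R3 = (0.0006807)² × 24 = 0.00001112 W

Final answer: 1.112e-05 W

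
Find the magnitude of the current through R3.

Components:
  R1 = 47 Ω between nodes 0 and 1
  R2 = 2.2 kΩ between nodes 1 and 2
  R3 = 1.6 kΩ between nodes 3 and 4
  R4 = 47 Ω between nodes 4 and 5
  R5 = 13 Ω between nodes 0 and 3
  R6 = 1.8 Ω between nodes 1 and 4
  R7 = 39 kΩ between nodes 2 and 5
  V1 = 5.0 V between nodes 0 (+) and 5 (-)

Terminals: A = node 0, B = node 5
Nodal analysis, taking node 5 as the 0 V reference.
Source V1 fixes V_0 = 5 V.
KCL at each unknown node (sum of currents leaving = 0; resistances in Ω):
  Node 1: (V_1 - 5)/47 + (V_1 - V_2)/2200 + (V_1 - V_4)/1.8 = 0
  Node 2: (V_2 - V_1)/2200 + (V_2 - 0)/39000 = 0
  Node 3: (V_3 - V_4)/1600 + (V_3 - 5)/13 = 0
  Node 4: (V_4 - V_3)/1600 + (V_4 - 0)/47 + (V_4 - V_1)/1.8 = 0
Collecting terms (coefficients in siemens):
  0.5773·V_1 - 0.0004545·V_2 - 0.5556·V_4 = 0.1064
  0.0004802·V_2 - 0.0004545·V_1 = 0
  0.07755·V_3 - 0.000625·V_4 = 0.3846
  0.5775·V_4 - 0.5556·V_1 - 0.000625·V_3 = 0
Solving these 4 simultaneous equations (Gaussian elimination) gives:
  V_1 = 2.581 V, V_2 = 2.444 V, V_3 = 4.98 V, V_4 = 2.489 V
I_R3 = (V_3 - V_4)/R3 = (4.98 - 2.489)/1600 = 0.001557 A
|I_R3| = 0.001557 A

Final answer: |I_R3| = 0.001557 A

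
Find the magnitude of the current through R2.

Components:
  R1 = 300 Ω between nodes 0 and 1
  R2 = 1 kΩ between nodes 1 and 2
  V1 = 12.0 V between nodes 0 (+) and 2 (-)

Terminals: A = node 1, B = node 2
Nodal analysis, taking node 2 as the 0 V reference.
Source V1 fixes V_0 = 12 V.
KCL at each unknown node (sum of currents leaving = 0; resistances in Ω):
  Node 1: (V_1 - 12)/300 + (V_1 - 0)/1000 = 0
Collecting terms: 0.004333 × V_1 = 0.04  =>  V_1 = 9.231 V
I_R2 = (V_1 - V_2)/R2 = (9.231 - 0)/1000 = 0.009231 A
|I_R2| = 0.009231 A

Final answer: |I_R2| = 0.009231 A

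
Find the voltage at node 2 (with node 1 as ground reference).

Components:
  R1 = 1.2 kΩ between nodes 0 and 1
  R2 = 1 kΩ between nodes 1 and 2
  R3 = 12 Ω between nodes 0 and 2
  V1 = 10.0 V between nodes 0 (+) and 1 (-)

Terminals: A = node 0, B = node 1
Nodal analysis, taking node 1 as the 0 V reference.
Source V1 fixes V_0 = 10 V.
KCL at each unknown node (sum of currents leaving = 0; resistances in Ω):
  Node 2: (V_2 - 0)/1000 + (V_2 - 10)/12 = 0
Collecting terms: 0.08433 × V_2 = 0.8333  =>  V_2 = 9.881 V
The requested potential is V_2 = 9.881 V.

Final answer: V_2 = 9.881 V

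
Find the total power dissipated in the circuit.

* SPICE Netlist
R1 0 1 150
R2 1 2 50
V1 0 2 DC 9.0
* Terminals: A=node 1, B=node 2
Nodal analysis, taking node 2 as the 0 V reference.
Source V1 fixes V_0 = 9 V.
KCL at each unknown node (sum of currents leaving = 0; resistances in Ω):
  Node 1: (V_1 - 9)/150 + (V_1 - 0)/50 = 0
Collecting terms: 0.02667 × V_1 = 0.06  =>  V_1 = 2.25 V
Power in each resistor, P = (ΔV)²/R:
  P_R1 = (9 - 2.25)²/150 = 0.3038 W
  P_R2 = (2.25 - 0)²/50 = 0.1013 W
P_total = P_R1 + P_R2 = 0.405 W

Final answer: 0.405 W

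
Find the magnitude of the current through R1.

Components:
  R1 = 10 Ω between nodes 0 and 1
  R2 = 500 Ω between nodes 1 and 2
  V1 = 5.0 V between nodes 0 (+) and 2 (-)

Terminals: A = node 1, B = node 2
Nodal analysis, taking node 2 as the 0 V reference.
Source V1 fixes V_0 = 5 V.
KCL at each unknown node (sum of currents leaving = 0; resistances in Ω):
  Node 1: (V_1 - 5)/10 + (V_1 - 0)/500 = 0
Collecting terms: 0.102 × V_1 = 0.5  =>  V_1 = 4.902 V
I_R1 = (V_0 - V_1)/R1 = (5 - 4.902)/10 = 0.009804 A
|I_R1| = 0.009804 A

Final answer: |I_R1| = 0.009804 A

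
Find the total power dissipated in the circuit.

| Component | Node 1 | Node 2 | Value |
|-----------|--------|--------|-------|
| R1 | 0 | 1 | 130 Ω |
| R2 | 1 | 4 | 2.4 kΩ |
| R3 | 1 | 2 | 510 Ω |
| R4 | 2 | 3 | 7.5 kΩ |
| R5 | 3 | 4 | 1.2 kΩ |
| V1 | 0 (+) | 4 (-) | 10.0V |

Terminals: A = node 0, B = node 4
Nodal analysis, taking node 4 as the 0 V reference.
Source V1 fixes V_0 = 10 V.
KCL at each unknown node (sum of currents leaving = 0; resistances in Ω):
  Node 1: (V_1 - 10)/130 + (V_1 - 0)/2400 + (V_1 - V_2)/510 = 0
  Node 2: (V_2 - V_1)/510 + (V_2 - V_3)/7500 = 0
  Node 3: (V_3 - V_2)/7500 + (V_3 - 0)/1200 = 0
Collecting terms (coefficients in siemens):
  0.01007·V_1 - 0.001961·V_2 = 0.07692
  0.002094·V_2 - 0.001961·V_1 - 0.0001333·V_3 = 0
  0.0009667·V_3 - 0.0001333·V_2 = 0
Solving these 3 simultaneous equations (Gaussian elimination) gives:
  V_1 = 9.361 V, V_2 = 8.842 V, V_3 = 1.22 V
Power in each resistor, P = (ΔV)²/R:
  P_R1 = (10 - 9.361)²/130 = 0.003143 W
  P_R2 = (9.361 - 0)²/2400 = 0.03651 W
  P_R3 = (9.361 - 8.842)²/510 = 0.0005268 W
  P_R4 = (8.842 - 1.22)²/7500 = 0.007748 W
  P_R5 = (1.22 - 0)²/1200 = 0.00124 W
P_total = P_R1 + P_R2 + P_R3 + P_R4 + P_R5 = 0.04917 W

Final answer: 0.04917 W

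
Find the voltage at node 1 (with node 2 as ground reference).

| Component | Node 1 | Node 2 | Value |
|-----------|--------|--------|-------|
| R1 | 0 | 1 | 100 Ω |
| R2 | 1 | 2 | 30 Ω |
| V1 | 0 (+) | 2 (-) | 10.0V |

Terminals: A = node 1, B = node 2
Nodal analysis, taking node 2 as the 0 V reference.
Source V1 fixes V_0 = 10 V.
KCL at each unknown node (sum of currents leaving = 0; resistances in Ω):
  Node 1: (V_1 - 10)/100 + (V_1 - 0)/30 = 0
Collecting terms: 0.04333 × V_1 = 0.1  =>  V_1 = 2.308 V
The requested potential is V_1 = 2.308 V.

Final answer: V_1 = 2.308 V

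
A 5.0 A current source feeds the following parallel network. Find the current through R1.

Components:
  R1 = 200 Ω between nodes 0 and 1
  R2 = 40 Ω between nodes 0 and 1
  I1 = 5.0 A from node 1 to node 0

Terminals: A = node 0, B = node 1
All resistors sit directly between nodes 0 and 1, so they are in parallel and share one voltage V; the full source current 5 A splits among them.
1/R_par = 1/200 + 1/40 = 0.03 S  =>  R_par = 33.33 Ω
V = I × R_par = 5 × 33.33 = 166.7 V
I_R1 = V/R1 = 166.7/200 = 0.8333 A

Final answer: 0.8333 A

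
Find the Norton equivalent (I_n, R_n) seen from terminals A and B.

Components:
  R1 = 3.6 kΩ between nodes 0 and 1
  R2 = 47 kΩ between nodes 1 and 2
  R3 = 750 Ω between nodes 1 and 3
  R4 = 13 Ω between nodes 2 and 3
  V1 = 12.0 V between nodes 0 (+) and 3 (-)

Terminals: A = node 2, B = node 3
Find the Thévenin equivalent first; then I_n = V_th/R_th and R_n = R_th.
Step 1 — V_th is the open-circuit voltage V_A - V_B (nothing connected across the terminals).
Nodal analysis, taking node 3 as the 0 V reference.
Source V1 fixes V_0 = 12 V.
KCL at each unknown node (sum of currents leaving = 0; resistances in Ω):
  Node 1: (V_1 - 12)/3600 + (V_1 - V_2)/47000 + (V_1 - 0)/750 = 0
  Node 2: (V_2 - V_1)/47000 + (V_2 - 0)/13 = 0
Collecting terms (coefficients in siemens):
  0.001632·V_1 - 0.00002128·V_2 = 0.003333
  0.07694·V_2 - 0.00002128·V_1 = 0
Determinant D = (0.001632)(0.07694) - (-0.00002128)(-0.00002128) = 0.0001256
V_1 = [(0.003333)(0.07694) - (-0.00002128)(0)]/D = 2.042 V
V_2 = [(0.001632)(0) - (0.003333)(-0.00002128)]/D = 0.0005647 V
V_th = V_2 - V_3 = 0.0005647 - 0 = 0.0005647 V
Step 2 — R_th: zero the source — replace V1 by a short circuit (node 3 merges into node 0) — and find the resistance seen between A (node 2) and B (node 0).
Reduce the network between node 2 (A) and node 0 (B) by series/parallel combination:
  Rp1 = R1 ‖ R3 (parallel, both between nodes 0 and 1) = 1/(1/3600 + 1/750) = 620.7 Ω
  Rs1 = R2 + Rp1 (series, joined only at node 1) = 47000 + 620.7 = 47620 Ω
  Rp2 = R4 ‖ Rs1 (parallel, both between nodes 0 and 2) = 1/(1/13 + 1/47620) = 13 Ω
R_th = 13 Ω
I_n = V_th/R_th = 0.0005647/13 = 0.00004345 A, and R_n = R_th = 13 Ω

Final answer: I_n = 4.345e-05 A, R_n = 13 Ω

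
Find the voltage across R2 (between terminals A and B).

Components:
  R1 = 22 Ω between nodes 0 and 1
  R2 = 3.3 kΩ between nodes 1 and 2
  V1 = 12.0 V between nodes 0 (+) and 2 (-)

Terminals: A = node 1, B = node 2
R1 and R2 are in series across V1 (node 0 → node 1 → node 2), and the output A–B is taken across R2, so this is a voltage divider.
Series current: I = V1/(R1 + R2) = 12/(22 + 3300) = 12/3322 = 0.003612 A
V_R2 = I × R2 = V1 × R2/(R1 + R2) = 12 × 3300/3322 = 11.92 V

Final answer: 11.92 V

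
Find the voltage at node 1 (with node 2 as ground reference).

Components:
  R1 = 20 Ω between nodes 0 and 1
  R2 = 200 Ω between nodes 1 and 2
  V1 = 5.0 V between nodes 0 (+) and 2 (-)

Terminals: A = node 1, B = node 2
Nodal analysis, taking node 2 as the 0 V reference.
Source V1 fixes V_0 = 5 V.
KCL at each unknown node (sum of currents leaving = 0; resistances in Ω):
  Node 1: (V_1 - 5)/20 + (V_1 - 0)/200 = 0
Collecting terms: 0.055 × V_1 = 0.25  =>  V_1 = 4.545 V
The requested potential is V_1 = 4.545 V.

Final answer: V_1 = 4.545 V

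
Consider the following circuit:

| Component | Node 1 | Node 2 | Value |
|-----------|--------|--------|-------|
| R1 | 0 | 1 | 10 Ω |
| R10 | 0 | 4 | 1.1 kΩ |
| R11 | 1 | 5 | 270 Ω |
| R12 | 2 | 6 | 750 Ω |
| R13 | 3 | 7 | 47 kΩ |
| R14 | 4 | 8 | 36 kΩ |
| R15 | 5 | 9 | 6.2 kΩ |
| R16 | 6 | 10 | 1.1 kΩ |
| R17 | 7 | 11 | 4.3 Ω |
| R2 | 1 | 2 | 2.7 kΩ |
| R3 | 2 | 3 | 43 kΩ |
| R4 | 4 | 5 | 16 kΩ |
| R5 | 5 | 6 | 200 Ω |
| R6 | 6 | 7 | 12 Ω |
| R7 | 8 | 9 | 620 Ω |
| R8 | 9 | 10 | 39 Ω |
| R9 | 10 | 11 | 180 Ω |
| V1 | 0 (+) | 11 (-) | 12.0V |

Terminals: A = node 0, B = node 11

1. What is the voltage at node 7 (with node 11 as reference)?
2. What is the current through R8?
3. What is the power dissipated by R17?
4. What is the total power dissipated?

Nodal analysis, taking node 11 as the 0 V reference.
Source V1 fixes V_0 = 12 V.
KCL at each unknown node (sum of currents leaving = 0; resistances in Ω):
  Node 1: (V_1 - 12)/10 + (V_1 - V_2)/2700 + (V_1 - V_5)/270 = 0
  Node 2: (V_2 - V_1)/2700 + (V_2 - V_3)/43000 + (V_2 - V_6)/750 = 0
  Node 3: (V_3 - V_2)/43000 + (V_3 - V_7)/47000 = 0
  Node 4: (V_4 - V_5)/16000 + (V_4 - 12)/1100 + (V_4 - V_8)/36000 = 0
  Node 5: (V_5 - V_4)/16000 + (V_5 - V_6)/200 + (V_5 - V_1)/270 + (V_5 - V_9)/6200 = 0
  Node 6: (V_6 - V_5)/200 + (V_6 - V_7)/12 + (V_6 - V_2)/750 + (V_6 - V_10)/1100 = 0
  Node 7: (V_7 - V_6)/12 + (V_7 - V_3)/47000 + (V_7 - 0)/4.3 = 0
  Node 8: (V_8 - V_9)/620 + (V_8 - V_4)/36000 = 0
  Node 9: (V_9 - V_8)/620 + (V_9 - V_10)/39 + (V_9 - V_5)/6200 = 0
  Node 10: (V_10 - V_9)/39 + (V_10 - 0)/180 + (V_10 - V_6)/1100 = 0
Collecting terms (coefficients in siemens):
  0.1041·V_1 - 0.0003704·V_2 - 0.003704·V_5 = 1.2
  0.001727·V_2 - 0.0003704·V_1 - 0.00002326·V_3 - 0.001333·V_6 = 0
  0.00004453·V_3 - 0.00002326·V_2 - 0.00002128·V_7 = 0
  0.0009994·V_4 - 0.0000625·V_5 - 0.00002778·V_8 = 0.01091
  0.008927·V_5 - 0.003704·V_1 - 0.0000625·V_4 - 0.005·V_6 - 0.0001613·V_9 = 0
  0.09058·V_6 - 0.001333·V_2 - 0.005·V_5 - 0.08333·V_7 - 0.0009091·V_10 = 0
  0.3159·V_7 - 0.00002128·V_3 - 0.08333·V_6 = 0
  0.001641·V_8 - 0.00002778·V_4 - 0.001613·V_9 = 0
  0.02742·V_9 - 0.0001613·V_5 - 0.001613·V_8 - 0.02564·V_10 = 0
  0.03211·V_10 - 0.0009091·V_6 - 0.02564·V_9 = 0
Solving these 10 simultaneous equations (Gaussian elimination) gives:
  V_1 = 11.73 V, V_2 = 2.873 V, V_3 = 1.556 V, V_4 = 11.25 V
  V_5 = 5.193 V, V_6 = 0.4376 V, V_7 = 0.1155 V, V_8 = 0.4592 V
  V_9 = 0.2733 V, V_10 = 0.2307 V
Part 1:
  Read off the nodal solution: V_7 = 0.1155 V
Part 2:
  I_R8 = (V_9 - V_10)/R8 = (0.2733 - 0.2307)/39 = 0.001093 A
  Magnitude: I_R8 = 0.001093 A
Part 3:
  I_R17 = (V_7 - V_11)/R17 = (0.1155 - 0)/4.3 = 0.02687 A
  P_R17 = I_R17² × R17 = (0.02687)² × 4.3 = 0.003104 W
Part 4:
  Power in each resistor, P = (ΔV)²/R:
    P_R1 = (12 - 11.73)²/10 = 0.007547 W
    P_R2 = (11.73 - 2.873)²/2700 = 0.02902 W
    P_R3 = (2.873 - 1.556)²/43000 = 0.00004038 W
    P_R4 = (11.25 - 5.193)²/16000 = 0.002295 W
    P_R5 = (5.193 - 0.4376)²/200 = 0.1131 W
    P_R6 = (0.4376 - 0.1155)²/12 = 0.008643 W
    P_R7 = (0.4592 - 0.2733)²/620 = 0.00005574 W
    P_R8 = (0.2733 - 0.2307)²/39 = 0.00004662 W
    P_R9 = (0.2307 - 0)²/180 = 0.0002956 W
    P_R10 = (12 - 11.25)²/1100 = 0.0005066 W
    P_R11 = (11.73 - 5.193)²/270 = 0.158 W
    P_R12 = (2.873 - 0.4376)²/750 = 0.007911 W
    P_R13 = (1.556 - 0.1155)²/47000 = 0.00004413 W
    P_R14 = (11.25 - 0.4592)²/36000 = 0.003237 W
    P_R15 = (5.193 - 0.2733)²/6200 = 0.003904 W
    P_R16 = (0.4376 - 0.2307)²/1100 = 0.00003892 W
    P_R17 = (0.1155 - 0)²/4.3 = 0.003104 W
  P_total = P_R1 + P_R2 + P_R3 + P_R4 + P_R5 + P_R6 + P_R7 + P_R8 + P_R9 + P_R10 + P_R11 + P_R12 + P_R13 + P_R14 + P_R15 + P_R16 + P_R17 = 0.3378 W

Final answers:
1. V_7 = 0.1155 V
2. I_R8 = 0.001093 A
3. P_R17 = 0.003104 W
4. P_total = 0.3378 W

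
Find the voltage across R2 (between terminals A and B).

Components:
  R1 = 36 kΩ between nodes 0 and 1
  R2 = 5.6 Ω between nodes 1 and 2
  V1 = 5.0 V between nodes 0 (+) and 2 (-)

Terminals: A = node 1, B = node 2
R1 and R2 are in series across V1 (node 0 → node 1 → node 2), and the output A–B is taken across R2, so this is a voltage divider.
Series current: I = V1/(R1 + R2) = 5/(36000 + 5.6) = 5/36010 = 0.0001389 A
V_R2 = I × R2 = V1 × R2/(R1 + R2) = 5 × 5.6/36010 = 0.0007777 V

Final answer: 0.0007777 V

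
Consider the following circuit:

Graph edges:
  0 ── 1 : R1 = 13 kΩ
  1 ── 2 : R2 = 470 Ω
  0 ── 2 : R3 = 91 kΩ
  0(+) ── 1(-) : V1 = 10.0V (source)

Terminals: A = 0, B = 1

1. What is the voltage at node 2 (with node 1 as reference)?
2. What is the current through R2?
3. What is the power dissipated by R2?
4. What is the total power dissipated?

Nodal analysis, taking node 1 as the 0 V reference.
Source V1 fixes V_0 = 10 V.
KCL at each unknown node (sum of currents leaving = 0; resistances in Ω):
  Node 2: (V_2 - 0)/470 + (V_2 - 10)/91000 = 0
Collecting terms: 0.002139 × V_2 = 0.0001099  =>  V_2 = 0.05138 V
Part 1:
  Read off the nodal solution: V_2 = 0.05138 V
Part 2:
  I_R2 = (V_1 - V_2)/R2 = (0 - 0.05138)/470 = -0.0001093 A
  Magnitude: I_R2 = 0.0001093 A
Part 3:
  I_R2 = (V_1 - V_2)/R2 = (0 - 0.05138)/470 = -0.0001093 A
  P_R2 = I_R2² × R2 = (-0.0001093)² × 470 = 0.000005617 W
Part 4:
  Power in each resistor, P = (ΔV)²/R:
    P_R1 = (10 - 0)²/13000 = 0.007692 W
    P_R2 = (0 - 0.05138)²/470 = 0.000005617 W
    P_R3 = (10 - 0.05138)²/91000 = 0.001088 W
  P_total = P_R1 + P_R2 + P_R3 = 0.008786 W

Final answers:
1. V_2 = 0.05138 V
2. I_R2 = 0.0001093 A
3. P_R2 = 5.617e-06 W
4. P_total = 0.008786 W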